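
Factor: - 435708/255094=-234/137 = - 2^1 * 3^2*13^1*137^( -1 )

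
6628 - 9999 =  - 3371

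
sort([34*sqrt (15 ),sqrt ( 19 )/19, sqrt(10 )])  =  [ sqrt( 19)/19, sqrt( 10 ),34*sqrt(15 )]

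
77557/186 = 416 + 181/186 = 416.97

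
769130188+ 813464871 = 1582595059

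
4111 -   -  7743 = 11854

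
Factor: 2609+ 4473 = 7082=   2^1*3541^1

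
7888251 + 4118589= 12006840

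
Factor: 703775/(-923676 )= - 2^( - 2) * 3^( - 1 )*5^2*13^( - 1)*31^ ( - 1)  *  191^( - 1)*28151^1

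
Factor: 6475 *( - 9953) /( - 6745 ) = 12889135/1349 = 5^1*7^1 * 19^( - 1 )*37^2* 71^ ( - 1 )*269^1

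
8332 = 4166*2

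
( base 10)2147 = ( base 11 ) 1682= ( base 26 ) 34F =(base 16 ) 863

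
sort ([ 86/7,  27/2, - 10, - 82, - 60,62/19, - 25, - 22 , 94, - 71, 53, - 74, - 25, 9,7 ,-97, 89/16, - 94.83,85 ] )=[ - 97, -94.83, - 82, - 74,-71  ,-60, - 25,- 25, -22, - 10, 62/19, 89/16,7,  9, 86/7,  27/2,  53,85,94] 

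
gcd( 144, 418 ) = 2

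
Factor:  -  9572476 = - 2^2*2393119^1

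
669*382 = 255558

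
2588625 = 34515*75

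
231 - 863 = - 632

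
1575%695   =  185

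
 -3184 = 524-3708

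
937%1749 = 937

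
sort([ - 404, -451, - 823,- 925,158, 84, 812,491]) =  [ - 925, - 823  , - 451,-404, 84, 158, 491, 812 ] 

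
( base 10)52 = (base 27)1P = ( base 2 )110100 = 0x34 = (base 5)202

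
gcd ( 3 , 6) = 3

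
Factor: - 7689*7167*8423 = - 464166791649 =- 3^2*11^1 * 233^1*2389^1*8423^1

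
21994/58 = 379 + 6/29 = 379.21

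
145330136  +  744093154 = 889423290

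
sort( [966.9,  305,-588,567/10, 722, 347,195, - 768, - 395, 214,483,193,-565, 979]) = [ - 768,  -  588  ,- 565,  -  395,567/10,  193,195, 214,  305 , 347,483, 722,966.9, 979 ] 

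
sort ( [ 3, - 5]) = [ - 5,3]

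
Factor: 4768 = 2^5 * 149^1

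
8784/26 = 4392/13 = 337.85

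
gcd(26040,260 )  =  20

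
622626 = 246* 2531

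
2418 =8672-6254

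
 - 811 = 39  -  850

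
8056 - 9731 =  - 1675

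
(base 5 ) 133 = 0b101011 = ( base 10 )43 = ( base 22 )1l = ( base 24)1j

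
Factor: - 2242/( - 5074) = 19^1*43^ ( - 1) = 19/43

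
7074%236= 230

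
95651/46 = 95651/46 = 2079.37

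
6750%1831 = 1257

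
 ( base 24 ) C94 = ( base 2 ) 1101111011100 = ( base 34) 65Q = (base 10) 7132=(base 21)G3D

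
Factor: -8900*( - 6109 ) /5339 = 2^2*5^2*19^(-1 )*41^1*89^1*149^1*281^( - 1) = 54370100/5339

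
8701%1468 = 1361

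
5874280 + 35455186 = 41329466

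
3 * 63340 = 190020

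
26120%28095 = 26120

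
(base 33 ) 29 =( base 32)2B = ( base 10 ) 75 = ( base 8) 113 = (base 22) 39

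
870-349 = 521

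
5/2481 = 5/2481=0.00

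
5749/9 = 5749/9= 638.78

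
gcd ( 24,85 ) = 1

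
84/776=21/194 = 0.11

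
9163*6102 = 55912626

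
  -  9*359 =-3231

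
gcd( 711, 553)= 79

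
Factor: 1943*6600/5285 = 2564760/1057 = 2^3*3^1*5^1 *7^(  -  1)* 11^1*29^1 * 67^1*151^ ( - 1)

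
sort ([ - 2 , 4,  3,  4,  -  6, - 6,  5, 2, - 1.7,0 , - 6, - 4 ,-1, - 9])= [ - 9, - 6, - 6,-6, - 4, - 2, - 1.7,-1,  0, 2 , 3,4, 4, 5]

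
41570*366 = 15214620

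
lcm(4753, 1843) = 90307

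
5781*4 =23124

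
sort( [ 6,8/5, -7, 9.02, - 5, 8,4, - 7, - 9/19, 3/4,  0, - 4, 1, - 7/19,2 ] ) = [ - 7, - 7,- 5,-4, - 9/19, - 7/19, 0, 3/4,  1,8/5, 2, 4,6,8, 9.02 ]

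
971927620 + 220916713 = 1192844333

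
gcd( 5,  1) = 1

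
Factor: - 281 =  - 281^1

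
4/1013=4/1013  =  0.00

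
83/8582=83/8582  =  0.01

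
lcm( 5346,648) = 21384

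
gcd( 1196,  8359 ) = 13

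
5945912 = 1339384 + 4606528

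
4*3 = 12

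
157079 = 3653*43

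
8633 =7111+1522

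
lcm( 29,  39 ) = 1131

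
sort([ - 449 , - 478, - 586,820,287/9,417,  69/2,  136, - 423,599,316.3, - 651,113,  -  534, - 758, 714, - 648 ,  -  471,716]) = [ - 758, - 651, - 648, - 586, - 534, - 478, - 471, - 449, - 423, 287/9, 69/2,113,136,316.3 , 417,599 , 714,716,820]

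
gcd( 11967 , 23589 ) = 3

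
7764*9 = 69876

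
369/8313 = 123/2771 = 0.04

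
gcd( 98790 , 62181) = 3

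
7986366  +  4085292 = 12071658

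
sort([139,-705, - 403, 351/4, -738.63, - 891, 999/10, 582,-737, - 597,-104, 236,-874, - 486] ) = [-891, - 874, - 738.63, - 737, -705,-597, - 486,-403,-104,351/4, 999/10, 139,236, 582]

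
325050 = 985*330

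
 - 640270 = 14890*( - 43) 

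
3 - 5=  -  2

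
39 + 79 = 118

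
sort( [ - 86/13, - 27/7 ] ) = [ - 86/13,  -  27/7]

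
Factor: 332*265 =2^2 * 5^1*53^1*83^1  =  87980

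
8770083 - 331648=8438435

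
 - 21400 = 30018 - 51418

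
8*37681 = 301448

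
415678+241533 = 657211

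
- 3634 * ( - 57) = 207138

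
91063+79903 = 170966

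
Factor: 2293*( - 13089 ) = - 3^1*2293^1*4363^1 = - 30013077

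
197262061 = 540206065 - 342944004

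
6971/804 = 8 + 539/804 = 8.67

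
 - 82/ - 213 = 82/213 = 0.38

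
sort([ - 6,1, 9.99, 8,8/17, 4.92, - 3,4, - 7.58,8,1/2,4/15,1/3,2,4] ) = [ - 7.58, - 6, - 3, 4/15, 1/3,8/17,1/2,1,2,4,4, 4.92,8,8, 9.99 ]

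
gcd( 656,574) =82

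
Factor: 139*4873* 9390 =6360288330 = 2^1*3^1*5^1 * 11^1*139^1*313^1 *443^1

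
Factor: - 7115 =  - 5^1*1423^1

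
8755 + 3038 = 11793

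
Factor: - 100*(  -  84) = 8400 = 2^4 * 3^1*5^2 *7^1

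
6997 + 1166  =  8163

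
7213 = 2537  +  4676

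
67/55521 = 67/55521 = 0.00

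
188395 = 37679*5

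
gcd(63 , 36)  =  9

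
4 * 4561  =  18244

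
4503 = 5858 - 1355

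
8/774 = 4/387 = 0.01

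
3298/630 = 5 + 74/315 = 5.23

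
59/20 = 2 + 19/20 = 2.95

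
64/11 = 64/11 = 5.82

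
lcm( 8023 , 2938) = 208598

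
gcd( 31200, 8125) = 325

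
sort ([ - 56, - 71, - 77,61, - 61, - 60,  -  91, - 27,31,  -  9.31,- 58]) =[ -91, - 77, - 71,-61, - 60,-58, - 56, - 27,- 9.31,31,61 ] 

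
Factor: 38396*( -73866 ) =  - 2836158936= -  2^3*3^1*13^1*29^1*331^1*947^1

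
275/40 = 6 +7/8 = 6.88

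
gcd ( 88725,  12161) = 1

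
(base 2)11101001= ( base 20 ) BD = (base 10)233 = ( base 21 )b2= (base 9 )278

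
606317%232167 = 141983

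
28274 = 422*67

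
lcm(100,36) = 900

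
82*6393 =524226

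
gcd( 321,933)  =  3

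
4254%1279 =417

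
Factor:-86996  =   - 2^2*7^1*13^1*239^1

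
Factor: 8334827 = 2411^1*3457^1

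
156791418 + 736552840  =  893344258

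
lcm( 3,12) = 12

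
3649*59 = 215291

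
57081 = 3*19027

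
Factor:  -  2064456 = - 2^3  *  3^2*53^1*541^1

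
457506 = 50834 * 9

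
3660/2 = 1830 = 1830.00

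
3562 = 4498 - 936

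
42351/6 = 14117/2 = 7058.50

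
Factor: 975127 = 157^1*6211^1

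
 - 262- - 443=181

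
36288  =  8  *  4536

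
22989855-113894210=- 90904355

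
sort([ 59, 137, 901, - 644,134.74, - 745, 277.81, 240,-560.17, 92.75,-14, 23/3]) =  [ - 745, - 644, - 560.17,-14, 23/3,59,92.75, 134.74,137,240, 277.81,901 ] 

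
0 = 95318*0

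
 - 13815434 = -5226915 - 8588519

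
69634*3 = 208902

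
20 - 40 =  - 20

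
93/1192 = 93/1192 =0.08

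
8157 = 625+7532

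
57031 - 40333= 16698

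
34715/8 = 34715/8= 4339.38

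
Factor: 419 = 419^1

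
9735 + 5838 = 15573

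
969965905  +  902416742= 1872382647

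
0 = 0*25769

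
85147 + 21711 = 106858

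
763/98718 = 763/98718 = 0.01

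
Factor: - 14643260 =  - 2^2*5^1*29^1*25247^1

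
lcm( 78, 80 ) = 3120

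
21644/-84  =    -  773/3 = - 257.67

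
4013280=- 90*( - 44592)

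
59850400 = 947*63200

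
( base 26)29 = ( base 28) 25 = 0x3d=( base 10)61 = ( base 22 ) 2h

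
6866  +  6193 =13059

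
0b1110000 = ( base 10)112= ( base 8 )160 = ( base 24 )4g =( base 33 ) 3D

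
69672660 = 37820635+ 31852025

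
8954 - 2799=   6155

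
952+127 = 1079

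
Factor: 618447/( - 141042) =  - 206149/47014 = - 2^( - 1 )* 11^(- 1)* 23^1 *2137^( - 1 )*8963^1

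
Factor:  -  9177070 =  - 2^1*5^1 * 7^1*131101^1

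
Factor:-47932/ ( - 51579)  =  2^2*3^( - 2)*11^ (- 1 )*23^1 = 92/99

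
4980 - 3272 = 1708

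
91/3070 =91/3070 = 0.03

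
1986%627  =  105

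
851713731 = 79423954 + 772289777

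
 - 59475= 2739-62214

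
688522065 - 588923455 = 99598610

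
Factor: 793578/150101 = 2^1*3^1 * 7^( - 1 ) * 41^(-1 )*523^( - 1) * 132263^1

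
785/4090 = 157/818 = 0.19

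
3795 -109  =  3686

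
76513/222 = 344 + 145/222 = 344.65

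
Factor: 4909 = 4909^1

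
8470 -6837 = 1633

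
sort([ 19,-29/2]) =[ - 29/2,19]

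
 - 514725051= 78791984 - 593517035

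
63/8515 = 63/8515 = 0.01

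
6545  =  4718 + 1827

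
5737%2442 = 853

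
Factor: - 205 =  - 5^1*41^1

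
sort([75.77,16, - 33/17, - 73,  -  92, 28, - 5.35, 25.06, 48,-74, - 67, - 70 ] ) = [ - 92, - 74, - 73,  -  70, - 67 , - 5.35, - 33/17,16,25.06,28,48,75.77]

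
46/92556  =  23/46278= 0.00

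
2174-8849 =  - 6675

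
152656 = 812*188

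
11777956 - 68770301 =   -  56992345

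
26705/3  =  26705/3  =  8901.67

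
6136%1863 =547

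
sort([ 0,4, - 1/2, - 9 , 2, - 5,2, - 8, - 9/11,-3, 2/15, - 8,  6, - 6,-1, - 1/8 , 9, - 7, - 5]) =[ - 9,-8, - 8,-7, - 6, - 5, - 5, - 3,  -  1, - 9/11, - 1/2, - 1/8,  0,2/15,2 , 2,4,6,9] 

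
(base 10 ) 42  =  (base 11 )39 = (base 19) 24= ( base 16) 2A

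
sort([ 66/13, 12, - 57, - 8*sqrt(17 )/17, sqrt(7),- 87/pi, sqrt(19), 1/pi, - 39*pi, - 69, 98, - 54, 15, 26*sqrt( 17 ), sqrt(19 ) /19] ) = [-39* pi,  -  69, - 57, - 54, - 87/pi, - 8*sqrt(17)/17 , sqrt( 19 )/19, 1/pi, sqrt(7 ), sqrt( 19),  66/13, 12, 15, 98, 26*sqrt( 17 ) ]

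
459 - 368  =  91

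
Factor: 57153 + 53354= 110507 = 59^1* 1873^1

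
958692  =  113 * 8484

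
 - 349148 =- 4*87287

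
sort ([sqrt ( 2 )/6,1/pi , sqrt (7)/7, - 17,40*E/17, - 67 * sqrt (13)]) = [ - 67*sqrt( 13 ),- 17, sqrt( 2)/6 , 1/pi, sqrt( 7)/7, 40 * E/17]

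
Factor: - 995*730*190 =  - 138006500  =  - 2^2 * 5^3 *19^1*73^1 * 199^1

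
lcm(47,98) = 4606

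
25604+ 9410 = 35014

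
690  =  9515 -8825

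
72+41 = 113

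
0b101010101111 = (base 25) 49a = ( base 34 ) 2CF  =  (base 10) 2735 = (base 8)5257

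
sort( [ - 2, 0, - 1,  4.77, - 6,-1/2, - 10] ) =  [ - 10, -6, - 2, - 1, - 1/2,  0 , 4.77 ]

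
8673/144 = 2891/48 = 60.23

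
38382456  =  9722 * 3948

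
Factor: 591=3^1*197^1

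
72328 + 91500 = 163828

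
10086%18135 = 10086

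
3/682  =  3/682 = 0.00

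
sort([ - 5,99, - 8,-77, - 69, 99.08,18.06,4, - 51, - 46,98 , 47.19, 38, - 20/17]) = [ - 77, - 69, - 51  , - 46 , - 8, - 5, - 20/17,4 , 18.06, 38,47.19, 98, 99,  99.08]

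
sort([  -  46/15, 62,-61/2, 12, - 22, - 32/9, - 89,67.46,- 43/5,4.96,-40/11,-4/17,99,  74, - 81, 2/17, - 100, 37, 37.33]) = [ - 100,-89 , - 81,- 61/2, - 22, - 43/5, - 40/11,-32/9, - 46/15, - 4/17, 2/17, 4.96,12,37, 37.33,62, 67.46,74,99] 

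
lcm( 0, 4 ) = 0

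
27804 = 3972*7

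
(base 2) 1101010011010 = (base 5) 204220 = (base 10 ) 6810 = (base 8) 15232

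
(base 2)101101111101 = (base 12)1851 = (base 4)231331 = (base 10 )2941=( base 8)5575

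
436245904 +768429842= 1204675746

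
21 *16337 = 343077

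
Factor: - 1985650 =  - 2^1*5^2*151^1*263^1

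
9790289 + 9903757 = 19694046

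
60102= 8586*7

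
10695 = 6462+4233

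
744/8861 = 744/8861=0.08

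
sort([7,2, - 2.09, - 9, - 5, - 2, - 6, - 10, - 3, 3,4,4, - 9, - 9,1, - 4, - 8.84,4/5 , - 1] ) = [ - 10,  -  9,-9, - 9,-8.84,  -  6, - 5, - 4, - 3,  -  2.09  ,-2, - 1,4/5,1,2,3,4,4,7 ] 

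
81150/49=81150/49 = 1656.12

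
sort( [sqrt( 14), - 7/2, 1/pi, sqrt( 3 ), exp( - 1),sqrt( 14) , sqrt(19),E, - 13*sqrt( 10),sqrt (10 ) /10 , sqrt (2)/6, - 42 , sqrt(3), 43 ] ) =[ - 42,  -  13*sqrt( 10) ,  -  7/2,sqrt (2)/6, sqrt( 10) /10, 1/pi , exp( - 1),sqrt(3) , sqrt( 3),E, sqrt (14), sqrt(14) , sqrt( 19), 43] 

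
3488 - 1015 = 2473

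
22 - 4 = 18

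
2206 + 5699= 7905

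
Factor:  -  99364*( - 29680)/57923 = 2^6*5^1 *7^1*53^1*24841^1*57923^ (-1 ) = 2949123520/57923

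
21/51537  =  7/17179  =  0.00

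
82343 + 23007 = 105350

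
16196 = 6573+9623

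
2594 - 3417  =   - 823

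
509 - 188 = 321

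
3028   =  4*757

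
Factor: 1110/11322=3^( - 1 )*5^1*17^( - 1 ) = 5/51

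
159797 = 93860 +65937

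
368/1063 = 368/1063 = 0.35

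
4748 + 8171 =12919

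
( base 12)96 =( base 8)162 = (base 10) 114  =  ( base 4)1302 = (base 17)6c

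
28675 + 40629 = 69304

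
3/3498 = 1/1166=   0.00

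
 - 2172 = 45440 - 47612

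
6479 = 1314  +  5165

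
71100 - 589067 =- 517967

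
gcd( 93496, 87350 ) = 2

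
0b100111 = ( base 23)1G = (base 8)47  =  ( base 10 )39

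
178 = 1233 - 1055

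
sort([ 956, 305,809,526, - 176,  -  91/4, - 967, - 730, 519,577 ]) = [ -967 , - 730, - 176, - 91/4, 305, 519,526,  577,809,956] 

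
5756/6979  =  5756/6979 = 0.82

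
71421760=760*93976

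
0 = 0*775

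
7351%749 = 610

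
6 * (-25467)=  - 152802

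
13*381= 4953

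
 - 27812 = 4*( - 6953) 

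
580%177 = 49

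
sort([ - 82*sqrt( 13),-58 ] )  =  [-82*sqrt( 13), - 58]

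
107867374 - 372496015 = -264628641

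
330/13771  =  330/13771=0.02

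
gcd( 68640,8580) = 8580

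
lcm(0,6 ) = 0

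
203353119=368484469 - 165131350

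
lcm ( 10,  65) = 130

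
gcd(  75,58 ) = 1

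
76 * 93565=7110940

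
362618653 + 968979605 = 1331598258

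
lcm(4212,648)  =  8424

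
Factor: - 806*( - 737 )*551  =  327306122  =  2^1*11^1*13^1* 19^1 * 29^1*31^1*67^1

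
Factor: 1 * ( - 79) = - 79^1 = - 79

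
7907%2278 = 1073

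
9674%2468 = 2270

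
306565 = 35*8759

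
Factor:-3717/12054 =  - 177/574 = -2^(-1)*3^1*7^( - 1)*41^( - 1 )*59^1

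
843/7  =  120+3/7 = 120.43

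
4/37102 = 2/18551 = 0.00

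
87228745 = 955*91339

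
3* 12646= 37938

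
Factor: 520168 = 2^3 * 11^1*23^1 * 257^1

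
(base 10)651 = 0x28b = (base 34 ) j5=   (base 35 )IL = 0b1010001011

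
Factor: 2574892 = 2^2*643723^1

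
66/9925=66/9925= 0.01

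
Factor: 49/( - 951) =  - 3^(-1)*7^2 * 317^(-1 ) 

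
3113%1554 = 5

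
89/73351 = 89/73351 = 0.00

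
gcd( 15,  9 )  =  3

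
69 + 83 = 152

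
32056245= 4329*7405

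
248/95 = 2 +58/95 = 2.61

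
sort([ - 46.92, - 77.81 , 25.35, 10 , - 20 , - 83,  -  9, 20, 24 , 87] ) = [ - 83, - 77.81,-46.92, - 20, - 9, 10,  20,24, 25.35, 87]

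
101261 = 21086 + 80175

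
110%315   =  110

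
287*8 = 2296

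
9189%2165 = 529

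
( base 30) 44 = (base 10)124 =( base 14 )8C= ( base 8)174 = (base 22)5e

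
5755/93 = 5755/93 = 61.88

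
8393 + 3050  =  11443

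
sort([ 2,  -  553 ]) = [ - 553,2]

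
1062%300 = 162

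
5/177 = 5/177  =  0.03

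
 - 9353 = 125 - 9478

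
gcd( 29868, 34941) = 57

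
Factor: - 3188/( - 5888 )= 797/1472 = 2^( - 6) *23^( - 1)*797^1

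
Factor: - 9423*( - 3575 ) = 33687225= 3^3*5^2*11^1*13^1*349^1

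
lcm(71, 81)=5751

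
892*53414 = 47645288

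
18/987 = 6/329 = 0.02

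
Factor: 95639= 59^1 * 1621^1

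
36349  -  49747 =-13398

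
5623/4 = 1405 + 3/4= 1405.75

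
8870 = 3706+5164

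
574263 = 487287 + 86976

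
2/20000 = 1/10000 = 0.00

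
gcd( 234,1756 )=2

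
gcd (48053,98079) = 1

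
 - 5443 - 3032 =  - 8475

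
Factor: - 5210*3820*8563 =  - 2^3*5^2*191^1*  521^1 * 8563^1 = - 170422538600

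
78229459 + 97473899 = 175703358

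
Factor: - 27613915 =-5^1*7^1*23^1*34303^1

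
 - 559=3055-3614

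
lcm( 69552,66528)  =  1530144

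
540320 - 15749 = 524571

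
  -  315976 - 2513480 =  - 2829456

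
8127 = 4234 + 3893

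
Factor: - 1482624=-2^7*3^4*11^1*13^1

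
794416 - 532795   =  261621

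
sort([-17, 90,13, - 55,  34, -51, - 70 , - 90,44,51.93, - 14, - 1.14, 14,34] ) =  [  -  90,  -  70, - 55, - 51, - 17,  -  14, - 1.14 , 13, 14 , 34 , 34,44 , 51.93,90 ] 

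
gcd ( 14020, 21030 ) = 7010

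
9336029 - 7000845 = 2335184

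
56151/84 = 668+13/28 = 668.46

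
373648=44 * 8492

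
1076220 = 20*53811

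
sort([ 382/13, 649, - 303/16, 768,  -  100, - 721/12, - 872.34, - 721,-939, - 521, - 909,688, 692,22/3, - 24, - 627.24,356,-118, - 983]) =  [ - 983, - 939, - 909, - 872.34, - 721, - 627.24, - 521, - 118, - 100 , - 721/12, - 24, - 303/16,22/3,382/13 , 356 , 649,688, 692, 768] 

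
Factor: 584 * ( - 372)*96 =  - 2^10*3^2*31^1*73^1=-20855808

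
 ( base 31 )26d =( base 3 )2220120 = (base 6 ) 13453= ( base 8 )4111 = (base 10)2121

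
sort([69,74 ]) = [69, 74]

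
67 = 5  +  62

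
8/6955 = 8/6955 = 0.00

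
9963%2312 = 715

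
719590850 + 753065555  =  1472656405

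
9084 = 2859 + 6225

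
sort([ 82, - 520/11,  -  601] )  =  [-601 ,-520/11, 82]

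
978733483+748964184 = 1727697667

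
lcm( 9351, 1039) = 9351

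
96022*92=8834024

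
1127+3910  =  5037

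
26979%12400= 2179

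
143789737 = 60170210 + 83619527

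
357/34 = 10 + 1/2 = 10.50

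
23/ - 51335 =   -  1 + 51312/51335 =- 0.00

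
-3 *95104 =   -  285312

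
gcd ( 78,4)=2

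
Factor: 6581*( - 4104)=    - 2^3 *3^3 * 19^1*6581^1 = - 27008424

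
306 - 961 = - 655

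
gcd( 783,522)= 261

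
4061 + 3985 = 8046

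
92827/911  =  92827/911=101.90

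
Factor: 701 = 701^1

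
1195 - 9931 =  - 8736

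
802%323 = 156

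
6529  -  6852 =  - 323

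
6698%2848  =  1002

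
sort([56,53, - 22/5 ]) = [-22/5, 53,56] 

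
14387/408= 35 + 107/408 = 35.26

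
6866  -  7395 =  - 529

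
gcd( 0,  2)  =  2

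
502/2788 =251/1394 = 0.18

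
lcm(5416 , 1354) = 5416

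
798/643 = 798/643 = 1.24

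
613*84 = 51492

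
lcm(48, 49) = 2352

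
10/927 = 10/927= 0.01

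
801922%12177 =10417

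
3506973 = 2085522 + 1421451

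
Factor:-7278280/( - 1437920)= 2^( - 2) *11^( - 1) *19^( - 1)*43^(  -  1)* 181957^1 = 181957/35948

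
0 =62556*0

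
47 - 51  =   - 4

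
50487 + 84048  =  134535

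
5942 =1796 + 4146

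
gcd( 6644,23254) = 3322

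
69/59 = 1 + 10/59 = 1.17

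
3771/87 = 43+10/29 = 43.34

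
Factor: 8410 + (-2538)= 2^4 * 367^1=5872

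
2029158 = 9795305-7766147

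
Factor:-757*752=  -  2^4*47^1*757^1=- 569264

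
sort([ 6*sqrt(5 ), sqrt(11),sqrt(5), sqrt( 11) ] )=[sqrt ( 5),  sqrt ( 11),sqrt(11), 6*sqrt(5 ) ]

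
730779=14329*51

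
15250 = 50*305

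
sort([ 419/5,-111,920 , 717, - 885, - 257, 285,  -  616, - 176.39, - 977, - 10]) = [ - 977, - 885,-616 , - 257, - 176.39, - 111,- 10,419/5,285, 717,  920 ] 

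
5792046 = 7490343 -1698297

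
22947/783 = 29 + 80/261 = 29.31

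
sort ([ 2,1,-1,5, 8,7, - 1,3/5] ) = [ - 1 , - 1,3/5, 1,2, 5,7,8 ]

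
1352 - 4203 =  - 2851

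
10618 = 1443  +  9175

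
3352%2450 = 902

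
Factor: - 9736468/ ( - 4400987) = 2^2*7^1*59^( - 1)*97^(  -  1)*769^(-1 ) * 347731^1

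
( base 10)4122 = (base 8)10032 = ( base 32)40Q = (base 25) 6EM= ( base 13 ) 1B51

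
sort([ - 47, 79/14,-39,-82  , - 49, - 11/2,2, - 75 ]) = [-82, -75,-49, - 47, - 39, - 11/2,  2, 79/14] 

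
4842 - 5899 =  - 1057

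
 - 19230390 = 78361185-97591575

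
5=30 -25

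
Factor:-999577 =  - 199^1 *5023^1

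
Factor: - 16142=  - 2^1*7^1*1153^1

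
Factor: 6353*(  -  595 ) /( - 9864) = 2^( - 3) *3^ ( -2 )*5^1*7^1*17^1*137^(-1 ) * 6353^1 = 3780035/9864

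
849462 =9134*93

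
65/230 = 13/46= 0.28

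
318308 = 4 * 79577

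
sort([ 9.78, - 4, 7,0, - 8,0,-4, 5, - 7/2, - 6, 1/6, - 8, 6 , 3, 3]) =[ - 8, - 8, -6, - 4, - 4, - 7/2, 0, 0,1/6,  3, 3,5, 6, 7,  9.78 ] 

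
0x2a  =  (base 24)1I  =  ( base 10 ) 42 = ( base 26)1G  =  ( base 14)30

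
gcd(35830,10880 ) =10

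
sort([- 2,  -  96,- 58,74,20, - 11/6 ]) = [-96, - 58, - 2 , - 11/6,20,  74 ] 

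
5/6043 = 5/6043= 0.00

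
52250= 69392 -17142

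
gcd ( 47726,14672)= 14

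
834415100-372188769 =462226331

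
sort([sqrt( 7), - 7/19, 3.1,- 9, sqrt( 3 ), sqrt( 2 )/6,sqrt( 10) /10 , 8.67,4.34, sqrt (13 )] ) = [ - 9,-7/19,sqrt(2) /6, sqrt( 10 )/10,sqrt( 3),  sqrt( 7), 3.1, sqrt( 13 ),4.34 , 8.67] 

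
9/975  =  3/325 = 0.01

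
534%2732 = 534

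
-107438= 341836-449274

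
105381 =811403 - 706022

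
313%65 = 53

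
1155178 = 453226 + 701952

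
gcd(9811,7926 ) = 1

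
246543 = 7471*33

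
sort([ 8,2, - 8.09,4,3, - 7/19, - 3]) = [ - 8.09 , - 3,-7/19, 2,3,4, 8]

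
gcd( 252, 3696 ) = 84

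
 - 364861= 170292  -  535153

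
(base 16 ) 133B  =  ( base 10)4923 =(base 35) 40n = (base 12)2a23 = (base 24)8d3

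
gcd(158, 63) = 1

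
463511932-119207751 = 344304181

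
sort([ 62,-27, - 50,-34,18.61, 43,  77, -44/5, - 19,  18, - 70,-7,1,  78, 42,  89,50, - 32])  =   [-70,-50, - 34, - 32,  -  27, - 19, - 44/5,-7,1, 18, 18.61,42,43, 50,62,77,78,89 ]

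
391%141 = 109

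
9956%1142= 820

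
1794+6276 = 8070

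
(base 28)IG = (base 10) 520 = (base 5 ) 4040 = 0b1000001000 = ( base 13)310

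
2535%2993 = 2535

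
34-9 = 25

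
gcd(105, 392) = 7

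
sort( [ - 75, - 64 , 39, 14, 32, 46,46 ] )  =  [ - 75,-64, 14,32,  39 , 46,46 ]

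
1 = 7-6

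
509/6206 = 509/6206 =0.08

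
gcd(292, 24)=4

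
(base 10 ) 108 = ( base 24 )4c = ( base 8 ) 154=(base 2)1101100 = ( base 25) 48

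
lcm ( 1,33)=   33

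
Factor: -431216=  - 2^4*26951^1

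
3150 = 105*30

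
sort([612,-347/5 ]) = [- 347/5, 612 ] 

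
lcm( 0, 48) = 0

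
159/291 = 53/97 = 0.55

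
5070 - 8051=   -  2981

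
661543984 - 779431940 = - 117887956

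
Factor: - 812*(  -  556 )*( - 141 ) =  - 63657552 = -  2^4*3^1*7^1*29^1*47^1*139^1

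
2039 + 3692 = 5731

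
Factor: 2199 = 3^1*733^1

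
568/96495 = 568/96495 = 0.01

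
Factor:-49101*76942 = -2^1*3^1*13^1*17^1*31^1*73^1*1259^1= - 3777929142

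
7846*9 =70614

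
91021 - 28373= 62648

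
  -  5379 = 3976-9355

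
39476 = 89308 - 49832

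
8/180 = 2/45=0.04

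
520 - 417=103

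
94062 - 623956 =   -  529894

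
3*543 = 1629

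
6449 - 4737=1712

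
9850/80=985/8 =123.12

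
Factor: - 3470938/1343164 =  - 1735469/671582  =  - 2^( - 1 )*29^( - 1 ) *11579^( -1 )*1735469^1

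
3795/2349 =1265/783=1.62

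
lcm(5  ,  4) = 20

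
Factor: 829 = 829^1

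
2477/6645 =2477/6645 = 0.37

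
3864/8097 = 1288/2699  =  0.48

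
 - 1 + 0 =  -1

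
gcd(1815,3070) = 5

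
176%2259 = 176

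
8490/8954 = 4245/4477 = 0.95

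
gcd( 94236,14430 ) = 6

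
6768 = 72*94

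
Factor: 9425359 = 67^1*140677^1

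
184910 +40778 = 225688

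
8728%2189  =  2161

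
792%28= 8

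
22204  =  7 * 3172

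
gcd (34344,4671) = 27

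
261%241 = 20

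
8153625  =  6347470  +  1806155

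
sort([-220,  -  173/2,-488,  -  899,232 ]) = [-899 , - 488,-220,-173/2,  232]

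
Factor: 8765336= 2^3*17^1*64451^1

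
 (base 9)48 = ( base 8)54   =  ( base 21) 22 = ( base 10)44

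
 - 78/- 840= 13/140 = 0.09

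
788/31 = 25 + 13/31 = 25.42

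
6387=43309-36922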